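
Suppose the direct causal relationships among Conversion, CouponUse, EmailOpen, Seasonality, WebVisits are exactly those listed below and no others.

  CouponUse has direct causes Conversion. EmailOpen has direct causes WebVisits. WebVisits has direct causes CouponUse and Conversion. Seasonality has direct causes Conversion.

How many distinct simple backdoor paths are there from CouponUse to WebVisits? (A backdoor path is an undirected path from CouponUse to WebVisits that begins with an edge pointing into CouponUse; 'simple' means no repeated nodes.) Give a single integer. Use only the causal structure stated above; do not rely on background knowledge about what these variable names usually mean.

1

A backdoor path from CouponUse to WebVisits is any simple undirected path whose first edge points into CouponUse (i.e. leaves CouponUse via a parent).
Parents of CouponUse: {Conversion}.
Enumerating:
  P1: CouponUse <- Conversion -> WebVisits
That exhausts the simple backdoor paths. Count: 1.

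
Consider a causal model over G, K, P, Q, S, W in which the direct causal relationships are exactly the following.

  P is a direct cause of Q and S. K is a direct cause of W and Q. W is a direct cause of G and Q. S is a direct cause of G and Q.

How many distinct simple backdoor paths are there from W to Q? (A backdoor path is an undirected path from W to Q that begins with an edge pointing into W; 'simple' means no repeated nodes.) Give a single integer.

1

A backdoor path from W to Q is any simple undirected path whose first edge points into W (i.e. leaves W via a parent).
Parents of W: {K}.
Enumerating:
  P1: W <- K -> Q
That exhausts the simple backdoor paths. Count: 1.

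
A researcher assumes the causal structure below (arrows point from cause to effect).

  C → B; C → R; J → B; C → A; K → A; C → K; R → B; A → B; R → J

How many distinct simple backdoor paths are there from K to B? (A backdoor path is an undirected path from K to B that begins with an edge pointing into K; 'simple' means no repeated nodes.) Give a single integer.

A backdoor path from K to B is any simple undirected path whose first edge points into K (i.e. leaves K via a parent).
Parents of K: {C}.
Enumerating:
  P1: K <- C -> R -> J -> B
  P2: K <- C -> R -> B
  P3: K <- C -> A -> B
  P4: K <- C -> B
That exhausts the simple backdoor paths. Count: 4.

4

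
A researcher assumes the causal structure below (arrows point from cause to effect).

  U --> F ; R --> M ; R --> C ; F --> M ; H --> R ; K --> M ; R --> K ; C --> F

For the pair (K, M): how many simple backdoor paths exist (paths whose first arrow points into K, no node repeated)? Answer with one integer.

2

A backdoor path from K to M is any simple undirected path whose first edge points into K (i.e. leaves K via a parent).
Parents of K: {R}.
Enumerating:
  P1: K <- R -> C -> F -> M
  P2: K <- R -> M
That exhausts the simple backdoor paths. Count: 2.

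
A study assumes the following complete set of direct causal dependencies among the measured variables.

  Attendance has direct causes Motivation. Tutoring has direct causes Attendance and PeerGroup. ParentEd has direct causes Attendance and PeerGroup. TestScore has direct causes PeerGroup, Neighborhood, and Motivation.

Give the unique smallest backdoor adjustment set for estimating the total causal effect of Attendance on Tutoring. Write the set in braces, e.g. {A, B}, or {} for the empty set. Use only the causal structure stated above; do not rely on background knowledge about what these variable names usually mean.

{}

Variables eligible for adjustment (non-descendants of Attendance, excluding Attendance and Tutoring): {Motivation, Neighborhood, PeerGroup, TestScore}.
Backdoor paths from Attendance to Tutoring:
  P1: Attendance <- Motivation -> TestScore <- PeerGroup -> Tutoring
Each backdoor path contains an unconditioned collider, so every path is already blocked with the empty conditioning set:
  P1: blocked at collider TestScore (neither it nor any descendant is in the conditioning set).
The empty set is therefore the unique smallest valid set.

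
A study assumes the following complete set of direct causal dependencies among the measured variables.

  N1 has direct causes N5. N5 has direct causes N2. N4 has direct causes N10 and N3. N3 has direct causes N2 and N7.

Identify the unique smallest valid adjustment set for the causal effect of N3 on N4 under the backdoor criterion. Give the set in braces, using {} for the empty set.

Variables eligible for adjustment (non-descendants of N3, excluding N3 and N4): {N1, N10, N2, N5, N7}.
Backdoor paths from N3 to N4:
  (none)
With no backdoor paths the empty set already satisfies the criterion, and it is trivially minimal.

{}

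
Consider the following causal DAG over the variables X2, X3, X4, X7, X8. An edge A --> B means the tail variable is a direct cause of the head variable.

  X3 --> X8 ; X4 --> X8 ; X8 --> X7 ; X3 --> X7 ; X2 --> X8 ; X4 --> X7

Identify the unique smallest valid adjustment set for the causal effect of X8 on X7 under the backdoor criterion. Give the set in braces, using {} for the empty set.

{X3, X4}

Variables eligible for adjustment (non-descendants of X8, excluding X8 and X7): {X2, X3, X4}.
Backdoor paths from X8 to X7:
  P1: X8 <- X3 -> X7
  P2: X8 <- X4 -> X7
The empty set is not sufficient: P1 (X8 <- X3 -> X7) has no collider blocking it and no conditioned non-collider, so it is open.
Try {X3, X4}:
  P1: blocked at fork node X3 ∈ conditioning set.
  P2: blocked at fork node X4 ∈ conditioning set.
{X3, X4} contains no descendant of X8 and blocks every backdoor path.
Every element of {X3, X4} is needed (dropping X3 leaves P1 open; dropping X4 leaves P2 open), so no proper subset is valid.
Among all size-2 subsets of the eligible variables, only {X3, X4} blocks every backdoor path, so it is the unique smallest valid adjustment set.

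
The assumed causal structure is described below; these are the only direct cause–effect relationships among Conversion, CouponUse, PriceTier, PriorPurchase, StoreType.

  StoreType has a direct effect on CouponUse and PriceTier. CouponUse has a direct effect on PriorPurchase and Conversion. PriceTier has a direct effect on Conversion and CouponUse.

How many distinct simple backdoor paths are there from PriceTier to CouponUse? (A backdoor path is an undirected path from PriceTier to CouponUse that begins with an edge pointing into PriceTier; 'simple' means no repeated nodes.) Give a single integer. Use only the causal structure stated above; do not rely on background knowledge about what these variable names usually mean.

A backdoor path from PriceTier to CouponUse is any simple undirected path whose first edge points into PriceTier (i.e. leaves PriceTier via a parent).
Parents of PriceTier: {StoreType}.
Enumerating:
  P1: PriceTier <- StoreType -> CouponUse
That exhausts the simple backdoor paths. Count: 1.

1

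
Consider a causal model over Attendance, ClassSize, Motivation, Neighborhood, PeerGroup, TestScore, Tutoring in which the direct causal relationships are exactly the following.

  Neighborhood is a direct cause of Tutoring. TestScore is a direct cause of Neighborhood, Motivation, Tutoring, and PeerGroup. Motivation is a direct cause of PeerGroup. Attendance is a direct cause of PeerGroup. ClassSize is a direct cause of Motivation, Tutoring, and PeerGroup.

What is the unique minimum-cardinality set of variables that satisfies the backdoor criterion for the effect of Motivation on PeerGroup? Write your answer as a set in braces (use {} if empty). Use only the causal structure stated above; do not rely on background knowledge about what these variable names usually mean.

{ClassSize, TestScore}

Variables eligible for adjustment (non-descendants of Motivation, excluding Motivation and PeerGroup): {Attendance, ClassSize, Neighborhood, TestScore, Tutoring}.
Backdoor paths from Motivation to PeerGroup:
  P1: Motivation <- TestScore -> Neighborhood -> Tutoring <- ClassSize -> PeerGroup
  P2: Motivation <- TestScore -> Tutoring <- ClassSize -> PeerGroup
  P3: Motivation <- TestScore -> PeerGroup
  P4: Motivation <- ClassSize -> Tutoring <- TestScore -> PeerGroup
  P5: Motivation <- ClassSize -> Tutoring <- Neighborhood <- TestScore -> PeerGroup
  P6: Motivation <- ClassSize -> PeerGroup
The empty set is not sufficient: P3 (Motivation <- TestScore -> PeerGroup) has no collider blocking it and no conditioned non-collider, so it is open.
Try {ClassSize, TestScore}:
  P1: blocked at fork node TestScore ∈ conditioning set.
  P2: blocked at fork node TestScore ∈ conditioning set.
  P3: blocked at fork node TestScore ∈ conditioning set.
  P4: blocked at fork node ClassSize ∈ conditioning set.
  P5: blocked at fork node ClassSize ∈ conditioning set.
  P6: blocked at fork node ClassSize ∈ conditioning set.
{ClassSize, TestScore} contains no descendant of Motivation and blocks every backdoor path.
Every element of {ClassSize, TestScore} is needed (dropping ClassSize leaves P6 open; dropping TestScore leaves P3 open), so no proper subset is valid.
Among all size-2 subsets of the eligible variables, only {ClassSize, TestScore} blocks every backdoor path, so it is the unique smallest valid adjustment set.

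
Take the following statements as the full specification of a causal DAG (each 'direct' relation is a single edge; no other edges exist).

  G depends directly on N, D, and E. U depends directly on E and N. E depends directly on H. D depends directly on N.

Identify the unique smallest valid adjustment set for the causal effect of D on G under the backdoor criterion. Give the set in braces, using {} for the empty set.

{N}

Variables eligible for adjustment (non-descendants of D, excluding D and G): {E, H, N, U}.
Backdoor paths from D to G:
  P1: D <- N -> U <- E -> G
  P2: D <- N -> G
The empty set is not sufficient: P2 (D <- N -> G) has no collider blocking it and no conditioned non-collider, so it is open.
Try {N}:
  P1: blocked at fork node N ∈ conditioning set.
  P2: blocked at fork node N ∈ conditioning set.
{N} contains no descendant of D and blocks every backdoor path.
No other singleton works — e.g. {H} leaves P2 open — so {N} is the unique smallest valid adjustment set.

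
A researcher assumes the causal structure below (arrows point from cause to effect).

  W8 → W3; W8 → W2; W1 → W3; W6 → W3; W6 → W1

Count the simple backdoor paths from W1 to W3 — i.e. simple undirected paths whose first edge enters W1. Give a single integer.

1

A backdoor path from W1 to W3 is any simple undirected path whose first edge points into W1 (i.e. leaves W1 via a parent).
Parents of W1: {W6}.
Enumerating:
  P1: W1 <- W6 -> W3
That exhausts the simple backdoor paths. Count: 1.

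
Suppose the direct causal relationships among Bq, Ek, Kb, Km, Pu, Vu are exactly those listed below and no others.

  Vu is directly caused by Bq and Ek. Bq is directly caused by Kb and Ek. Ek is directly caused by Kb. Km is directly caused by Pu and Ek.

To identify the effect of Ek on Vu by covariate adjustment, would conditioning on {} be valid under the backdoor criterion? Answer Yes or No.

Backdoor paths from Ek to Vu (paths whose first edge points into Ek):
  P1: Ek <- Kb -> Bq -> Vu
Condition 1 (no descendant of Ek in the set): holds — descendants of Ek are {Bq, Km, Vu}; none are in {}.
Condition 2 (every backdoor path blocked by {}):
  P1: open — no interior node is in the conditioning set.
{} does not satisfy the backdoor criterion.

No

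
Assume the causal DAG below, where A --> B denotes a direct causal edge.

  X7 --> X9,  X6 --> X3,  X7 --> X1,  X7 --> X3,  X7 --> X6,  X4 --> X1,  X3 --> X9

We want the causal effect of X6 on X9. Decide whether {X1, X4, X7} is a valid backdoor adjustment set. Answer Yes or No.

Yes

Backdoor paths from X6 to X9 (paths whose first edge points into X6):
  P1: X6 <- X7 -> X3 -> X9
  P2: X6 <- X7 -> X9
Condition 1 (no descendant of X6 in the set): holds — descendants of X6 are {X3, X9}; none are in {X1, X4, X7}.
Condition 2 (every backdoor path blocked by {X1, X4, X7}):
  P1: blocked at fork node X7 ∈ conditioning set.
  P2: blocked at fork node X7 ∈ conditioning set.
{X1, X4, X7} satisfies the backdoor criterion.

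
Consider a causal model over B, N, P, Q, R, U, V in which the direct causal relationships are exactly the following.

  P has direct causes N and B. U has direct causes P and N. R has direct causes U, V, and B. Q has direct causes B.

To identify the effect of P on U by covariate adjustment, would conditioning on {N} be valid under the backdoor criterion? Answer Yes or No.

Backdoor paths from P to U (paths whose first edge points into P):
  P1: P <- N -> U
  P2: P <- B -> R <- U
Condition 1 (no descendant of P in the set): holds — descendants of P are {R, U}; none are in {N}.
Condition 2 (every backdoor path blocked by {N}):
  P1: blocked at fork node N ∈ conditioning set.
  P2: blocked at collider R (neither it nor any descendant is in the conditioning set).
{N} satisfies the backdoor criterion.

Yes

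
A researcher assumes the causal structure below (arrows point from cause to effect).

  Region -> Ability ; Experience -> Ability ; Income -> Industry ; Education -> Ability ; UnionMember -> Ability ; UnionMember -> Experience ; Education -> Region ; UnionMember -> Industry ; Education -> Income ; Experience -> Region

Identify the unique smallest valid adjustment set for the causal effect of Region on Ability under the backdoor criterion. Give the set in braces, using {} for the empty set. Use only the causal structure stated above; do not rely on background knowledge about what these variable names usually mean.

{Education, Experience}

Variables eligible for adjustment (non-descendants of Region, excluding Region and Ability): {Education, Experience, Income, Industry, UnionMember}.
Backdoor paths from Region to Ability:
  P1: Region <- Education -> Income -> Industry <- UnionMember -> Experience -> Ability
  P2: Region <- Education -> Income -> Industry <- UnionMember -> Ability
  P3: Region <- Education -> Ability
  P4: Region <- Experience <- UnionMember -> Industry <- Income <- Education -> Ability
  P5: Region <- Experience <- UnionMember -> Ability
  P6: Region <- Experience -> Ability
The empty set is not sufficient: P3 (Region <- Education -> Ability) has no collider blocking it and no conditioned non-collider, so it is open.
Try {Education, Experience}:
  P1: blocked at fork node Education ∈ conditioning set.
  P2: blocked at fork node Education ∈ conditioning set.
  P3: blocked at fork node Education ∈ conditioning set.
  P4: blocked at chain node Experience ∈ conditioning set.
  P5: blocked at chain node Experience ∈ conditioning set.
  P6: blocked at fork node Experience ∈ conditioning set.
{Education, Experience} contains no descendant of Region and blocks every backdoor path.
Every element of {Education, Experience} is needed (dropping Education leaves P3 open; dropping Experience leaves P5 open), so no proper subset is valid.
Among all size-2 subsets of the eligible variables, only {Education, Experience} blocks every backdoor path, so it is the unique smallest valid adjustment set.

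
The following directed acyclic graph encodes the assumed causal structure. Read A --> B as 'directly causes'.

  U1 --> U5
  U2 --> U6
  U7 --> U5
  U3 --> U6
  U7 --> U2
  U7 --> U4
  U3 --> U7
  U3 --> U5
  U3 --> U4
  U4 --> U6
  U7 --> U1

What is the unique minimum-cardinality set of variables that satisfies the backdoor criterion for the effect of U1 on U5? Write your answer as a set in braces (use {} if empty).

{U7}

Variables eligible for adjustment (non-descendants of U1, excluding U1 and U5): {U2, U3, U4, U6, U7}.
Backdoor paths from U1 to U5:
  P1: U1 <- U7 <- U3 -> U5
  P2: U1 <- U7 -> U2 -> U6 <- U3 -> U5
  P3: U1 <- U7 -> U2 -> U6 <- U4 <- U3 -> U5
  P4: U1 <- U7 -> U4 <- U3 -> U5
  P5: U1 <- U7 -> U4 -> U6 <- U3 -> U5
  P6: U1 <- U7 -> U5
The empty set is not sufficient: P1 (U1 <- U7 <- U3 -> U5) has no collider blocking it and no conditioned non-collider, so it is open.
Try {U7}:
  P1: blocked at chain node U7 ∈ conditioning set.
  P2: blocked at fork node U7 ∈ conditioning set.
  P3: blocked at fork node U7 ∈ conditioning set.
  P4: blocked at fork node U7 ∈ conditioning set.
  P5: blocked at fork node U7 ∈ conditioning set.
  P6: blocked at fork node U7 ∈ conditioning set.
{U7} contains no descendant of U1 and blocks every backdoor path.
No other singleton works — e.g. {U3} leaves P6 open — so {U7} is the unique smallest valid adjustment set.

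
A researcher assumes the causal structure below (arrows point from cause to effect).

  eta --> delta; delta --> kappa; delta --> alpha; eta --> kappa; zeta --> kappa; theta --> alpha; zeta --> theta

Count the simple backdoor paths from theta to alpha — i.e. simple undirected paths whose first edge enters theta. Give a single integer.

A backdoor path from theta to alpha is any simple undirected path whose first edge points into theta (i.e. leaves theta via a parent).
Parents of theta: {zeta}.
Enumerating:
  P1: theta <- zeta -> kappa <- eta -> delta -> alpha
  P2: theta <- zeta -> kappa <- delta -> alpha
That exhausts the simple backdoor paths. Count: 2.

2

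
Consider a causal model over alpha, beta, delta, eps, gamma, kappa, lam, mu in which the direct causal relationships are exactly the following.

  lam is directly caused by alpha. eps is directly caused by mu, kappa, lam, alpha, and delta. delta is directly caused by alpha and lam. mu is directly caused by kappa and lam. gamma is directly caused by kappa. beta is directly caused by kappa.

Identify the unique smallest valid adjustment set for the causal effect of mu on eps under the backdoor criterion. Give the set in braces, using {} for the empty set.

Variables eligible for adjustment (non-descendants of mu, excluding mu and eps): {alpha, beta, delta, gamma, kappa, lam}.
Backdoor paths from mu to eps:
  P1: mu <- kappa -> eps
  P2: mu <- lam <- alpha -> delta -> eps
  P3: mu <- lam <- alpha -> eps
  P4: mu <- lam -> delta <- alpha -> eps
  P5: mu <- lam -> delta -> eps
  P6: mu <- lam -> eps
The empty set is not sufficient: P1 (mu <- kappa -> eps) has no collider blocking it and no conditioned non-collider, so it is open.
Try {kappa, lam}:
  P1: blocked at fork node kappa ∈ conditioning set.
  P2: blocked at chain node lam ∈ conditioning set.
  P3: blocked at chain node lam ∈ conditioning set.
  P4: blocked at fork node lam ∈ conditioning set.
  P5: blocked at fork node lam ∈ conditioning set.
  P6: blocked at fork node lam ∈ conditioning set.
{kappa, lam} contains no descendant of mu and blocks every backdoor path.
Every element of {kappa, lam} is needed (dropping kappa leaves P1 open; dropping lam leaves P2 open), so no proper subset is valid.
Among all size-2 subsets of the eligible variables, only {kappa, lam} blocks every backdoor path, so it is the unique smallest valid adjustment set.

{kappa, lam}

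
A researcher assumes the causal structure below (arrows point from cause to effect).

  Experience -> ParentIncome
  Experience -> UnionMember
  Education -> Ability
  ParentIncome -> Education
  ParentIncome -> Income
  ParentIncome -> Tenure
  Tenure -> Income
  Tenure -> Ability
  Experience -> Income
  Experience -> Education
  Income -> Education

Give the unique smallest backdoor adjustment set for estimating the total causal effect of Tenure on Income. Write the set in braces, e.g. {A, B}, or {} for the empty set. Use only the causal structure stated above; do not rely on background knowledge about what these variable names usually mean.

{ParentIncome}

Variables eligible for adjustment (non-descendants of Tenure, excluding Tenure and Income): {Experience, ParentIncome, UnionMember}.
Backdoor paths from Tenure to Income:
  P1: Tenure <- ParentIncome <- Experience -> Income
  P2: Tenure <- ParentIncome <- Experience -> Education <- Income
  P3: Tenure <- ParentIncome -> Income
  P4: Tenure <- ParentIncome -> Education <- Experience -> Income
  P5: Tenure <- ParentIncome -> Education <- Income
The empty set is not sufficient: P1 (Tenure <- ParentIncome <- Experience -> Income) has no collider blocking it and no conditioned non-collider, so it is open.
Try {ParentIncome}:
  P1: blocked at chain node ParentIncome ∈ conditioning set.
  P2: blocked at chain node ParentIncome ∈ conditioning set.
  P3: blocked at fork node ParentIncome ∈ conditioning set.
  P4: blocked at fork node ParentIncome ∈ conditioning set.
  P5: blocked at fork node ParentIncome ∈ conditioning set.
{ParentIncome} contains no descendant of Tenure and blocks every backdoor path.
No other singleton works — e.g. {Experience} leaves P3 open — so {ParentIncome} is the unique smallest valid adjustment set.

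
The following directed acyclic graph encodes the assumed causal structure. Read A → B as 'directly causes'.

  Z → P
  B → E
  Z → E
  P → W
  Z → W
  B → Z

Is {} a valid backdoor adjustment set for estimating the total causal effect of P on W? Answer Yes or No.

No

Backdoor paths from P to W (paths whose first edge points into P):
  P1: P <- Z -> W
Condition 1 (no descendant of P in the set): holds — descendants of P are {W}; none are in {}.
Condition 2 (every backdoor path blocked by {}):
  P1: open — no interior node is in the conditioning set.
{} does not satisfy the backdoor criterion.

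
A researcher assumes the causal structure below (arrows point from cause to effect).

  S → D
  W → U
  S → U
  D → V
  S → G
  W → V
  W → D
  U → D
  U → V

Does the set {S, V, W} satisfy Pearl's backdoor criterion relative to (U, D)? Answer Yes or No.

No

Backdoor paths from U to D (paths whose first edge points into U):
  P1: U <- W -> D
  P2: U <- W -> V <- D
  P3: U <- S -> D
Condition 1 (no descendant of U in the set): FAILS — V is a descendant of U.
Condition 2 (every backdoor path blocked by {S, V, W}):
  P1: blocked at fork node W ∈ conditioning set.
  P2: blocked at fork node W ∈ conditioning set.
  P3: blocked at fork node S ∈ conditioning set.
{S, V, W} does not satisfy the backdoor criterion.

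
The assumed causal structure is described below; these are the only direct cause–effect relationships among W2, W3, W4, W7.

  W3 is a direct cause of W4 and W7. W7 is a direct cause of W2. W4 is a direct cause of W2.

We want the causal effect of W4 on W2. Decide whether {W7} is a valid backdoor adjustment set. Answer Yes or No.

Backdoor paths from W4 to W2 (paths whose first edge points into W4):
  P1: W4 <- W3 -> W7 -> W2
Condition 1 (no descendant of W4 in the set): holds — descendants of W4 are {W2}; none are in {W7}.
Condition 2 (every backdoor path blocked by {W7}):
  P1: blocked at chain node W7 ∈ conditioning set.
{W7} satisfies the backdoor criterion.

Yes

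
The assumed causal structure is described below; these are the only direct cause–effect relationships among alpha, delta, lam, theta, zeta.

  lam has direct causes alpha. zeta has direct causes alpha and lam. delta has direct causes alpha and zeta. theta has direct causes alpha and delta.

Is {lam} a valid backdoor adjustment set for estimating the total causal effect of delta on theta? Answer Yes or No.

Backdoor paths from delta to theta (paths whose first edge points into delta):
  P1: delta <- alpha -> theta
  P2: delta <- zeta <- alpha -> theta
  P3: delta <- zeta <- lam <- alpha -> theta
Condition 1 (no descendant of delta in the set): holds — descendants of delta are {theta}; none are in {lam}.
Condition 2 (every backdoor path blocked by {lam}):
  P1: open — no interior node is in the conditioning set.
  P2: open — no interior node is in the conditioning set.
  P3: blocked at chain node lam ∈ conditioning set.
{lam} does not satisfy the backdoor criterion.

No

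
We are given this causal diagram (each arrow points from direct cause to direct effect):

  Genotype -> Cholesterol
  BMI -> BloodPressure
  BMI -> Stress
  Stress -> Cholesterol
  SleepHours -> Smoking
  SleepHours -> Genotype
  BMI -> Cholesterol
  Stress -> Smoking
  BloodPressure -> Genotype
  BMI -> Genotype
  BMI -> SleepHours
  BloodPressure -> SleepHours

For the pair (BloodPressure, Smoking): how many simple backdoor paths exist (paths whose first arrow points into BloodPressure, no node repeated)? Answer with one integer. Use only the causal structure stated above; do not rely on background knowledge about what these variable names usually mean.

8

A backdoor path from BloodPressure to Smoking is any simple undirected path whose first edge points into BloodPressure (i.e. leaves BloodPressure via a parent).
Parents of BloodPressure: {BMI}.
Enumerating:
  P1: BloodPressure <- BMI -> Stress -> Smoking
  P2: BloodPressure <- BMI -> Stress -> Cholesterol <- Genotype <- SleepHours -> Smoking
  P3: BloodPressure <- BMI -> SleepHours -> Genotype -> Cholesterol <- Stress -> Smoking
  P4: BloodPressure <- BMI -> SleepHours -> Smoking
  P5: BloodPressure <- BMI -> Genotype <- SleepHours -> Smoking
  P6: BloodPressure <- BMI -> Genotype -> Cholesterol <- Stress -> Smoking
  P7: BloodPressure <- BMI -> Cholesterol <- Stress -> Smoking
  P8: BloodPressure <- BMI -> Cholesterol <- Genotype <- SleepHours -> Smoking
That exhausts the simple backdoor paths. Count: 8.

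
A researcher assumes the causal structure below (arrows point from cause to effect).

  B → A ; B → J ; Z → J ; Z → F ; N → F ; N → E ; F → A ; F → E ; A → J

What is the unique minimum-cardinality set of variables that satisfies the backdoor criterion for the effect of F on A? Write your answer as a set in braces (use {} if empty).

Variables eligible for adjustment (non-descendants of F, excluding F and A): {B, N, Z}.
Backdoor paths from F to A:
  P1: F <- Z -> J <- B -> A
  P2: F <- Z -> J <- A
Each backdoor path contains an unconditioned collider, so every path is already blocked with the empty conditioning set:
  P1: blocked at collider J (neither it nor any descendant is in the conditioning set).
  P2: blocked at collider J (neither it nor any descendant is in the conditioning set).
The empty set is therefore the unique smallest valid set.

{}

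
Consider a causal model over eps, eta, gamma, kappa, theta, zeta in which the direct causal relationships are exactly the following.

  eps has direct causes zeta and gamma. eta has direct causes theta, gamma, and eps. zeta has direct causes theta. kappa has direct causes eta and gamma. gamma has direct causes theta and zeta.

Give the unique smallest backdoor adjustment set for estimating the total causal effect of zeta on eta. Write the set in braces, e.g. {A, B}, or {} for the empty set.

{theta}

Variables eligible for adjustment (non-descendants of zeta, excluding zeta and eta): {theta}.
Backdoor paths from zeta to eta:
  P1: zeta <- theta -> gamma -> eps -> eta
  P2: zeta <- theta -> gamma -> eta
  P3: zeta <- theta -> gamma -> kappa <- eta
  P4: zeta <- theta -> eta
The empty set is not sufficient: P1 (zeta <- theta -> gamma -> eps -> eta) has no collider blocking it and no conditioned non-collider, so it is open.
Try {theta}:
  P1: blocked at fork node theta ∈ conditioning set.
  P2: blocked at fork node theta ∈ conditioning set.
  P3: blocked at fork node theta ∈ conditioning set.
  P4: blocked at fork node theta ∈ conditioning set.
{theta} contains no descendant of zeta and blocks every backdoor path.
{theta} is the unique smallest valid adjustment set.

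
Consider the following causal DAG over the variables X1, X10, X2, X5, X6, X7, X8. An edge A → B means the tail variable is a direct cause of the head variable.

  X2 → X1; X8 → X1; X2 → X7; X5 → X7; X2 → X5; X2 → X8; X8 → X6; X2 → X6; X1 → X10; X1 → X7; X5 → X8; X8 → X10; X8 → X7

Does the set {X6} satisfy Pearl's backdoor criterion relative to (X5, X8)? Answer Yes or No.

No

Backdoor paths from X5 to X8 (paths whose first edge points into X5):
  P1: X5 <- X2 -> X8
  P2: X5 <- X2 -> X1 <- X8
  P3: X5 <- X2 -> X1 -> X10 <- X8
  P4: X5 <- X2 -> X1 -> X7 <- X8
  P5: X5 <- X2 -> X7 <- X8
  P6: X5 <- X2 -> X7 <- X1 <- X8
  P7: X5 <- X2 -> X7 <- X1 -> X10 <- X8
  P8: X5 <- X2 -> X6 <- X8
Condition 1 (no descendant of X5 in the set): FAILS — X6 is a descendant of X5.
Condition 2 (every backdoor path blocked by {X6}):
  P1: open — no interior node is in the conditioning set.
  P2: blocked at collider X1 (neither it nor any descendant is in the conditioning set).
  P3: blocked at collider X10 (neither it nor any descendant is in the conditioning set).
  P4: blocked at collider X7 (neither it nor any descendant is in the conditioning set).
  P5: blocked at collider X7 (neither it nor any descendant is in the conditioning set).
  P6: blocked at collider X7 (neither it nor any descendant is in the conditioning set).
  P7: blocked at collider X7 (neither it nor any descendant is in the conditioning set).
  P8: open — collider(s) X6 are conditioned on (or have a conditioned descendant) and no non-collider on the path is in the set.
{X6} does not satisfy the backdoor criterion.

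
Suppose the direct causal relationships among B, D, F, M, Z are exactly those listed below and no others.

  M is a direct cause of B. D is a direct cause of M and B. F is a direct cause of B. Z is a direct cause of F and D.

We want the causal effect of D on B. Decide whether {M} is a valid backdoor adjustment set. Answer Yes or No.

No

Backdoor paths from D to B (paths whose first edge points into D):
  P1: D <- Z -> F -> B
Condition 1 (no descendant of D in the set): FAILS — M is a descendant of D.
Condition 2 (every backdoor path blocked by {M}):
  P1: open — no interior node is in the conditioning set.
{M} does not satisfy the backdoor criterion.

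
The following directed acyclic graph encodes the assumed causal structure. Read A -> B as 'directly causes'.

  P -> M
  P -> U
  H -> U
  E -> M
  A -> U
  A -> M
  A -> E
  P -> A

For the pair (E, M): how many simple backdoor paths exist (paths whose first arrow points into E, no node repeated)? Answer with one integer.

A backdoor path from E to M is any simple undirected path whose first edge points into E (i.e. leaves E via a parent).
Parents of E: {A}.
Enumerating:
  P1: E <- A <- P -> M
  P2: E <- A -> U <- P -> M
  P3: E <- A -> M
That exhausts the simple backdoor paths. Count: 3.

3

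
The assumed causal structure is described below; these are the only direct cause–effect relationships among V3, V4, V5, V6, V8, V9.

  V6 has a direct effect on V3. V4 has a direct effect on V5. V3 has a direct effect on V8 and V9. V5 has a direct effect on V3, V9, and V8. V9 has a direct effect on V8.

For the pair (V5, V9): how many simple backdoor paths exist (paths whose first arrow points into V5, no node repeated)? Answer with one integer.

0

A backdoor path from V5 to V9 is any simple undirected path whose first edge points into V5 (i.e. leaves V5 via a parent).
Parents of V5: {V4}.
No simple path from any parent of V5 reaches V9 without revisiting V5, so there are no backdoor paths.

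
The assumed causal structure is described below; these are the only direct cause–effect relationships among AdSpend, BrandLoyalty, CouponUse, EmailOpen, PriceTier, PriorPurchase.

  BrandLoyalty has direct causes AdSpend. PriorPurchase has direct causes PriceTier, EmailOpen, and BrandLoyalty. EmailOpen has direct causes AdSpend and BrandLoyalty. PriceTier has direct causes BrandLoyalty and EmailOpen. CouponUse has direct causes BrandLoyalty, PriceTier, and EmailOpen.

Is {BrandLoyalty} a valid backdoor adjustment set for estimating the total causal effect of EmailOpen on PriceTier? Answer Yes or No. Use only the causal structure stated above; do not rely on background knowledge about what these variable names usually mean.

Backdoor paths from EmailOpen to PriceTier (paths whose first edge points into EmailOpen):
  P1: EmailOpen <- AdSpend -> BrandLoyalty -> PriceTier
  P2: EmailOpen <- AdSpend -> BrandLoyalty -> PriorPurchase <- PriceTier
  P3: EmailOpen <- AdSpend -> BrandLoyalty -> CouponUse <- PriceTier
  P4: EmailOpen <- BrandLoyalty -> PriceTier
  P5: EmailOpen <- BrandLoyalty -> PriorPurchase <- PriceTier
  P6: EmailOpen <- BrandLoyalty -> CouponUse <- PriceTier
Condition 1 (no descendant of EmailOpen in the set): holds — descendants of EmailOpen are {CouponUse, PriceTier, PriorPurchase}; none are in {BrandLoyalty}.
Condition 2 (every backdoor path blocked by {BrandLoyalty}):
  P1: blocked at chain node BrandLoyalty ∈ conditioning set.
  P2: blocked at chain node BrandLoyalty ∈ conditioning set.
  P3: blocked at chain node BrandLoyalty ∈ conditioning set.
  P4: blocked at fork node BrandLoyalty ∈ conditioning set.
  P5: blocked at fork node BrandLoyalty ∈ conditioning set.
  P6: blocked at fork node BrandLoyalty ∈ conditioning set.
{BrandLoyalty} satisfies the backdoor criterion.

Yes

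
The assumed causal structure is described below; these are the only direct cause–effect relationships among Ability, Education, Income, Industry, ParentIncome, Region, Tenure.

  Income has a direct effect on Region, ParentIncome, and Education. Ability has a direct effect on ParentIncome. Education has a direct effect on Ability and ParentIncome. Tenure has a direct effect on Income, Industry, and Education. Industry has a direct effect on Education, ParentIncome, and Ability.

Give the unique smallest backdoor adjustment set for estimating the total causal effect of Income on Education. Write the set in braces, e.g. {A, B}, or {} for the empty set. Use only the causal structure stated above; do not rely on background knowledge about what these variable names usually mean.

{Tenure}

Variables eligible for adjustment (non-descendants of Income, excluding Income and Education): {Industry, Tenure}.
Backdoor paths from Income to Education:
  P1: Income <- Tenure -> Industry -> Education
  P2: Income <- Tenure -> Industry -> Ability <- Education
  P3: Income <- Tenure -> Industry -> Ability -> ParentIncome <- Education
  P4: Income <- Tenure -> Industry -> ParentIncome <- Education
  P5: Income <- Tenure -> Industry -> ParentIncome <- Ability <- Education
  P6: Income <- Tenure -> Education
The empty set is not sufficient: P1 (Income <- Tenure -> Industry -> Education) has no collider blocking it and no conditioned non-collider, so it is open.
Try {Tenure}:
  P1: blocked at fork node Tenure ∈ conditioning set.
  P2: blocked at fork node Tenure ∈ conditioning set.
  P3: blocked at fork node Tenure ∈ conditioning set.
  P4: blocked at fork node Tenure ∈ conditioning set.
  P5: blocked at fork node Tenure ∈ conditioning set.
  P6: blocked at fork node Tenure ∈ conditioning set.
{Tenure} contains no descendant of Income and blocks every backdoor path.
No other singleton works — e.g. {Industry} leaves P6 open — so {Tenure} is the unique smallest valid adjustment set.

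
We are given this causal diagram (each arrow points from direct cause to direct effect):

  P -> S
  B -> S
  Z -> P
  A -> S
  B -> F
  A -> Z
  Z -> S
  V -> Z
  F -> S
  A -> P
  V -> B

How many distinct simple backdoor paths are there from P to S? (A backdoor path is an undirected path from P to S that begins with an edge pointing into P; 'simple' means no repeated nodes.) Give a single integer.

8

A backdoor path from P to S is any simple undirected path whose first edge points into P (i.e. leaves P via a parent).
Parents of P: {A, Z}.
Enumerating:
  P1: P <- A -> Z <- V -> B -> F -> S
  P2: P <- A -> Z <- V -> B -> S
  P3: P <- A -> Z -> S
  P4: P <- A -> S
  P5: P <- Z <- V -> B -> F -> S
  P6: P <- Z <- V -> B -> S
  P7: P <- Z <- A -> S
  P8: P <- Z -> S
That exhausts the simple backdoor paths. Count: 8.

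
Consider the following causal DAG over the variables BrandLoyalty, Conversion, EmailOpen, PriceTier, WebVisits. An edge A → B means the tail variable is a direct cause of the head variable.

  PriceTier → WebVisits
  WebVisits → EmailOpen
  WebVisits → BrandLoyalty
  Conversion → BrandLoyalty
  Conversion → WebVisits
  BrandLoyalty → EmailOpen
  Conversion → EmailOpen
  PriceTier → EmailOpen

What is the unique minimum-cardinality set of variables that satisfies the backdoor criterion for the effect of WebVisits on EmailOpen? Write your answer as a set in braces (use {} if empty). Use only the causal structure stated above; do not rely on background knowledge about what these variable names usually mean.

Variables eligible for adjustment (non-descendants of WebVisits, excluding WebVisits and EmailOpen): {Conversion, PriceTier}.
Backdoor paths from WebVisits to EmailOpen:
  P1: WebVisits <- Conversion -> BrandLoyalty -> EmailOpen
  P2: WebVisits <- Conversion -> EmailOpen
  P3: WebVisits <- PriceTier -> EmailOpen
The empty set is not sufficient: P1 (WebVisits <- Conversion -> BrandLoyalty -> EmailOpen) has no collider blocking it and no conditioned non-collider, so it is open.
Try {Conversion, PriceTier}:
  P1: blocked at fork node Conversion ∈ conditioning set.
  P2: blocked at fork node Conversion ∈ conditioning set.
  P3: blocked at fork node PriceTier ∈ conditioning set.
{Conversion, PriceTier} contains no descendant of WebVisits and blocks every backdoor path.
Every element of {Conversion, PriceTier} is needed (dropping Conversion leaves P1 open; dropping PriceTier leaves P3 open), so no proper subset is valid.
Among all size-2 subsets of the eligible variables, only {Conversion, PriceTier} blocks every backdoor path, so it is the unique smallest valid adjustment set.

{Conversion, PriceTier}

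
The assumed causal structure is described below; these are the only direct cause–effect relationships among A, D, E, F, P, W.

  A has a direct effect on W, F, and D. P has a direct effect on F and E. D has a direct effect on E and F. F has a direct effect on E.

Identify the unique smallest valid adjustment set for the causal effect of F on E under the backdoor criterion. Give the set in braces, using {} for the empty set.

{D, P}

Variables eligible for adjustment (non-descendants of F, excluding F and E): {A, D, P, W}.
Backdoor paths from F to E:
  P1: F <- P -> E
  P2: F <- A -> D -> E
  P3: F <- D -> E
The empty set is not sufficient: P1 (F <- P -> E) has no collider blocking it and no conditioned non-collider, so it is open.
Try {D, P}:
  P1: blocked at fork node P ∈ conditioning set.
  P2: blocked at chain node D ∈ conditioning set.
  P3: blocked at fork node D ∈ conditioning set.
{D, P} contains no descendant of F and blocks every backdoor path.
Every element of {D, P} is needed (dropping D leaves P2 open; dropping P leaves P1 open), so no proper subset is valid.
Among all size-2 subsets of the eligible variables, only {D, P} blocks every backdoor path, so it is the unique smallest valid adjustment set.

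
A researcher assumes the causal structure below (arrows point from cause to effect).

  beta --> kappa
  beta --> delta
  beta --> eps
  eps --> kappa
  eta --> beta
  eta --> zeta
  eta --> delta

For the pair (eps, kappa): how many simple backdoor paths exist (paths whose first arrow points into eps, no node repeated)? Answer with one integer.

1

A backdoor path from eps to kappa is any simple undirected path whose first edge points into eps (i.e. leaves eps via a parent).
Parents of eps: {beta}.
Enumerating:
  P1: eps <- beta -> kappa
That exhausts the simple backdoor paths. Count: 1.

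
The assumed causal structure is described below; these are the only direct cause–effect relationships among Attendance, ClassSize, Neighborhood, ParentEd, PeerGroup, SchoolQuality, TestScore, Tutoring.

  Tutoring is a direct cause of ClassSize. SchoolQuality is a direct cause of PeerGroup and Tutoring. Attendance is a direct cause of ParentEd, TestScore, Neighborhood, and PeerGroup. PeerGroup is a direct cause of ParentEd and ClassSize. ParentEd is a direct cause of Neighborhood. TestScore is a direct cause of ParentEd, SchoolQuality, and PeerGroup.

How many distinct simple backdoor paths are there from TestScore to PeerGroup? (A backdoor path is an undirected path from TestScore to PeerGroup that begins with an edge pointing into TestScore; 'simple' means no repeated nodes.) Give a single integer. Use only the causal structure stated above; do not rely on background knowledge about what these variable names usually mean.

3

A backdoor path from TestScore to PeerGroup is any simple undirected path whose first edge points into TestScore (i.e. leaves TestScore via a parent).
Parents of TestScore: {Attendance}.
Enumerating:
  P1: TestScore <- Attendance -> PeerGroup
  P2: TestScore <- Attendance -> ParentEd <- PeerGroup
  P3: TestScore <- Attendance -> Neighborhood <- ParentEd <- PeerGroup
That exhausts the simple backdoor paths. Count: 3.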